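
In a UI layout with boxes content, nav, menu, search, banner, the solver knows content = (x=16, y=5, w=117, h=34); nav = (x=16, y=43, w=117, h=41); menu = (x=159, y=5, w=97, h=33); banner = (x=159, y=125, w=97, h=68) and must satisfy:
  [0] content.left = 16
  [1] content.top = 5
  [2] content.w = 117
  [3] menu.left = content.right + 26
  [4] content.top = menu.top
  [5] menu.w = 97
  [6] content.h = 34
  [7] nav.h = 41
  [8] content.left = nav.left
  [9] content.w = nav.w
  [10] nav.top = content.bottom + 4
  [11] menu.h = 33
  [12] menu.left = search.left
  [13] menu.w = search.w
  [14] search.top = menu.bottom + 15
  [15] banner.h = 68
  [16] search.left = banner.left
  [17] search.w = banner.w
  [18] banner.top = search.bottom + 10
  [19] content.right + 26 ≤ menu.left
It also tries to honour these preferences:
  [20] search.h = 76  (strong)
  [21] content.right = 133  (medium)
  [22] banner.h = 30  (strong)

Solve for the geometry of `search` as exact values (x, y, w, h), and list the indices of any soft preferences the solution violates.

search = (x=159, y=53, w=97, h=62)
violated soft preferences: 20, 22

1. search.x = 159  [menu.left = search.left]
2. search.w = 97  [menu.w = search.w]
3. search.y = 53  [search.top = menu.bottom + 15]
4. search.h = 62  [banner.top = search.bottom + 10]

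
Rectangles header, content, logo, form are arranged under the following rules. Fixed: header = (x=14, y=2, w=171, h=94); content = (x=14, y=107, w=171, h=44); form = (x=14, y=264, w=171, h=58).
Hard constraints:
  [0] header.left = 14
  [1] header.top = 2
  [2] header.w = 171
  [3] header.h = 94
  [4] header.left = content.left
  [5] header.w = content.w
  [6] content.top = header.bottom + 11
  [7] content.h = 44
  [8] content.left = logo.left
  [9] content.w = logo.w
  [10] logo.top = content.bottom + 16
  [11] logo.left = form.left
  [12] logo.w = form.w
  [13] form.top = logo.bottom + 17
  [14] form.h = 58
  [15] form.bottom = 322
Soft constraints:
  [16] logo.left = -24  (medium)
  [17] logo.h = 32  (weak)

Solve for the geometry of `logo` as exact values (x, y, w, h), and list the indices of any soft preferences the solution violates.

1. logo.x = 14  [content.left = logo.left]
2. logo.w = 171  [content.w = logo.w]
3. logo.y = 167  [logo.top = content.bottom + 16]
4. logo.h = 80  [form.top = logo.bottom + 17]

logo = (x=14, y=167, w=171, h=80)
violated soft preferences: 16, 17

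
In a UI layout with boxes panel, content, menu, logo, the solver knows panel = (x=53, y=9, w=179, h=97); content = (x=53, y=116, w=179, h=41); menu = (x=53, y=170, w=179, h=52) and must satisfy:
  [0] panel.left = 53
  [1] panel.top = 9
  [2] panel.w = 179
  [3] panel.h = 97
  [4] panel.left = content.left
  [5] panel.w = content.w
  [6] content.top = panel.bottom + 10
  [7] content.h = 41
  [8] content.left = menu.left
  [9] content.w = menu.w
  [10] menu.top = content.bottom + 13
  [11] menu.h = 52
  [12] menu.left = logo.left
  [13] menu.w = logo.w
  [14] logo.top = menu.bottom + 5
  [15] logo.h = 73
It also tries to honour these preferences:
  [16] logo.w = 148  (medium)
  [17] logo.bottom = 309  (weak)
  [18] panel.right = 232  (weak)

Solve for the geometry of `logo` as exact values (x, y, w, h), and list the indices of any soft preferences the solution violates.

logo = (x=53, y=227, w=179, h=73)
violated soft preferences: 16, 17

1. logo.x = 53  [menu.left = logo.left]
2. logo.w = 179  [menu.w = logo.w]
3. logo.y = 227  [logo.top = menu.bottom + 5]
4. logo.h = 73  [logo.h = 73]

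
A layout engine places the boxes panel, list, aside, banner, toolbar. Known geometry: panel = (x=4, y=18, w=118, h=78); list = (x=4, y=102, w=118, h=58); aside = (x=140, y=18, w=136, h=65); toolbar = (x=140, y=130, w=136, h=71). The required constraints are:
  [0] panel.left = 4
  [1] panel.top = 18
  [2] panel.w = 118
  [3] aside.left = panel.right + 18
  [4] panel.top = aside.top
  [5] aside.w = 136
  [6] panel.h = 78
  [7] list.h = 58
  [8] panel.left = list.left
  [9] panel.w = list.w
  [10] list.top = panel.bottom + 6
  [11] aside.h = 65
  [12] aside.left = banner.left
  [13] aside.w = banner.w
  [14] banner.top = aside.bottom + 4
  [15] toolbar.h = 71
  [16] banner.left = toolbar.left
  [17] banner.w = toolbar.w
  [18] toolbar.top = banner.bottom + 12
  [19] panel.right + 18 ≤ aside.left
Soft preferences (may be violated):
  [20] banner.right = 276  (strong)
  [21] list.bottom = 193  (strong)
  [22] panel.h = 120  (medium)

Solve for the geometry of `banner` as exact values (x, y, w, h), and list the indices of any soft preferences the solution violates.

banner = (x=140, y=87, w=136, h=31)
violated soft preferences: 21, 22

1. banner.x = 140  [aside.left = banner.left]
2. banner.w = 136  [aside.w = banner.w]
3. banner.y = 87  [banner.top = aside.bottom + 4]
4. banner.h = 31  [toolbar.top = banner.bottom + 12]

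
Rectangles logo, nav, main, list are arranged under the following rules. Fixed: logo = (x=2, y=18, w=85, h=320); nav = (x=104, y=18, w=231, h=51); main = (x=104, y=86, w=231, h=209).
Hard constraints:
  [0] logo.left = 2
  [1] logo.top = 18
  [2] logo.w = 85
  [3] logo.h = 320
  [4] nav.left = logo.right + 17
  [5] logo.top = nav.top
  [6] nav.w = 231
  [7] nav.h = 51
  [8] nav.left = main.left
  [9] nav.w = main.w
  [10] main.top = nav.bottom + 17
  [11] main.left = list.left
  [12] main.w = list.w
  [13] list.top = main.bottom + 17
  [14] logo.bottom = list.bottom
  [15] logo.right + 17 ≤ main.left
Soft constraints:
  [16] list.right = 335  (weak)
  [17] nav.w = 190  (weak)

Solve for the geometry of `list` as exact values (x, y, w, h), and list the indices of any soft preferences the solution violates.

list = (x=104, y=312, w=231, h=26)
violated soft preferences: 17

1. list.x = 104  [main.left = list.left]
2. list.w = 231  [main.w = list.w]
3. list.y = 312  [list.top = main.bottom + 17]
4. list.h = 26  [logo.bottom = list.bottom]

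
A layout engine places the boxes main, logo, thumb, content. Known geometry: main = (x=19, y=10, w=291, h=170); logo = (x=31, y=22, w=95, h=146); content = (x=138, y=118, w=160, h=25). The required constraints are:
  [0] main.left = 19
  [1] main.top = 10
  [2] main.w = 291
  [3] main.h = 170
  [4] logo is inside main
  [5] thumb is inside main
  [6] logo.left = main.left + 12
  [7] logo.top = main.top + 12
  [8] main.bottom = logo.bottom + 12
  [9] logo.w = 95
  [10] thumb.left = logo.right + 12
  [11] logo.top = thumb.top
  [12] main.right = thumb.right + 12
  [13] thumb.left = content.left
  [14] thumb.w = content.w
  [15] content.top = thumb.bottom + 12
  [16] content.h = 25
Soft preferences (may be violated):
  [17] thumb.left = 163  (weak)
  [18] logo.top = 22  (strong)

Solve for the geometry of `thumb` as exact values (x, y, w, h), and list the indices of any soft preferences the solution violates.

thumb = (x=138, y=22, w=160, h=84)
violated soft preferences: 17

1. thumb.x = 138  [thumb.left = logo.right + 12]
2. thumb.y = 22  [logo.top = thumb.top]
3. thumb.w = 160  [main.right = thumb.right + 12]
4. thumb.h = 84  [content.top = thumb.bottom + 12]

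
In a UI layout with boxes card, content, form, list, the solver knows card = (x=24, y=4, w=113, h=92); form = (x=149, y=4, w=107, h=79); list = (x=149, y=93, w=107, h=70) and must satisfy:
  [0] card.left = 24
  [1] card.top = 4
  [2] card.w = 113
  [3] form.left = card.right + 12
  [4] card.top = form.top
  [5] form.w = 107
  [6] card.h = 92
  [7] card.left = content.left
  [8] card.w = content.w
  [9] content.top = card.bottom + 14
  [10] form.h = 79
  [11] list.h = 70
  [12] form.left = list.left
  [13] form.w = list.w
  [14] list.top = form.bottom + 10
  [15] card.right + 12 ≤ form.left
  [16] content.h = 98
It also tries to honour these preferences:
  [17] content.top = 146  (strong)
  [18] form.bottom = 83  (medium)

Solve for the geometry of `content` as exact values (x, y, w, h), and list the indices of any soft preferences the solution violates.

content = (x=24, y=110, w=113, h=98)
violated soft preferences: 17

1. content.x = 24  [card.left = content.left]
2. content.w = 113  [card.w = content.w]
3. content.y = 110  [content.top = card.bottom + 14]
4. content.h = 98  [content.h = 98]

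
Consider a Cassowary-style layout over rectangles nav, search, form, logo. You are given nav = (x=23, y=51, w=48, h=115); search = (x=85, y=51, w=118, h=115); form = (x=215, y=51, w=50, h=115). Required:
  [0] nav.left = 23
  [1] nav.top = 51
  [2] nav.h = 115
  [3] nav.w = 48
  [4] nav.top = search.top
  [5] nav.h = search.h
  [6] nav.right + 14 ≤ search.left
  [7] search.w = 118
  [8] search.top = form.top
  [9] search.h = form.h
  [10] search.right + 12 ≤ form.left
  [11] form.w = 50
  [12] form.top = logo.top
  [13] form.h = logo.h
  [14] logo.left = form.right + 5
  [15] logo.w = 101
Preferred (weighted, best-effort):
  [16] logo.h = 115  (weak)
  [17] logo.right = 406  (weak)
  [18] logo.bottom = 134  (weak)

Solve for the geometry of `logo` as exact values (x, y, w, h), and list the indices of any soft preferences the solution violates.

logo = (x=270, y=51, w=101, h=115)
violated soft preferences: 17, 18

1. logo.y = 51  [form.top = logo.top]
2. logo.h = 115  [form.h = logo.h]
3. logo.x = 270  [logo.left = form.right + 5]
4. logo.w = 101  [logo.w = 101]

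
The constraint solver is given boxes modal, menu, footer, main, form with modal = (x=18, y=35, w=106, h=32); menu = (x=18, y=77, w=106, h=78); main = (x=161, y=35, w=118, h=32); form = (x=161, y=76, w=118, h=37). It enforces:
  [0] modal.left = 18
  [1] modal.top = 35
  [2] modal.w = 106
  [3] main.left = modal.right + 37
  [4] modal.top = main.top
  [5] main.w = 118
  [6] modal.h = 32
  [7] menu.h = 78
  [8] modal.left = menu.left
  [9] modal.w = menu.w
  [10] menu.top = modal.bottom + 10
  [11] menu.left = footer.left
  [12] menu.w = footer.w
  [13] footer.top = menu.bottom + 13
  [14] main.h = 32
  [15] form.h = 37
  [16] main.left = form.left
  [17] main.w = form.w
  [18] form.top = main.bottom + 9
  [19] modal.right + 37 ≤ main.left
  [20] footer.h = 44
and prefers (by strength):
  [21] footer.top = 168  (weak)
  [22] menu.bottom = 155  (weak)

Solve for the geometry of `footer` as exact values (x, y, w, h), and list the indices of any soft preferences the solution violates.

footer = (x=18, y=168, w=106, h=44)
violated soft preferences: none

1. footer.x = 18  [menu.left = footer.left]
2. footer.w = 106  [menu.w = footer.w]
3. footer.y = 168  [footer.top = menu.bottom + 13]
4. footer.h = 44  [footer.h = 44]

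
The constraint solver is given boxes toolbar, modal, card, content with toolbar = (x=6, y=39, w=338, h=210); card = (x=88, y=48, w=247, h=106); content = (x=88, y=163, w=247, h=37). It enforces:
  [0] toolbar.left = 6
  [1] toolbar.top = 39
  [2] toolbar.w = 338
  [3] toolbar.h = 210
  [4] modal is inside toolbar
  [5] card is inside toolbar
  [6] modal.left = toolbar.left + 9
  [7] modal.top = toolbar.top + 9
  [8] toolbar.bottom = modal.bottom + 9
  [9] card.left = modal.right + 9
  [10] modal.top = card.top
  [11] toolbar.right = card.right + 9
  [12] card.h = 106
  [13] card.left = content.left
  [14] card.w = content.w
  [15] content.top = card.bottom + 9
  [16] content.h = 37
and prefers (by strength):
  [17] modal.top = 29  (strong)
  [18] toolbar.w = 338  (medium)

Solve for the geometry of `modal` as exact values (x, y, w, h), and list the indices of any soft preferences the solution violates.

modal = (x=15, y=48, w=64, h=192)
violated soft preferences: 17

1. modal.x = 15  [modal.left = toolbar.left + 9]
2. modal.y = 48  [modal.top = toolbar.top + 9]
3. modal.h = 192  [toolbar.bottom = modal.bottom + 9]
4. modal.w = 64  [card.left = modal.right + 9]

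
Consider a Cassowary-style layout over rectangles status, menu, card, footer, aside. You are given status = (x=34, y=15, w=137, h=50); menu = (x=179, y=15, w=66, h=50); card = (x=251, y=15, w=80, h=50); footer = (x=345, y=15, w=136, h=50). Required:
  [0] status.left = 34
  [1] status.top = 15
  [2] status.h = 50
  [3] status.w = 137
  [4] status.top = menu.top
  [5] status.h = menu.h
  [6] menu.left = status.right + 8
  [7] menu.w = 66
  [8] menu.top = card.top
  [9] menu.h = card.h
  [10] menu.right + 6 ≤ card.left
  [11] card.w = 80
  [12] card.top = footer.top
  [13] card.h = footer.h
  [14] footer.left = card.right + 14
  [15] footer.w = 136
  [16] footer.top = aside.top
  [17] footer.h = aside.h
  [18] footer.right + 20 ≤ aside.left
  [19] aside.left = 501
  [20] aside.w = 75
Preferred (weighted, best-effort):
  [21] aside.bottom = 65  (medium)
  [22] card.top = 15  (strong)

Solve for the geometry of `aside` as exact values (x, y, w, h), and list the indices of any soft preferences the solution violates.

1. aside.y = 15  [footer.top = aside.top]
2. aside.h = 50  [footer.h = aside.h]
3. aside.x = 501  [aside.left = 501]
4. aside.w = 75  [aside.w = 75]

aside = (x=501, y=15, w=75, h=50)
violated soft preferences: none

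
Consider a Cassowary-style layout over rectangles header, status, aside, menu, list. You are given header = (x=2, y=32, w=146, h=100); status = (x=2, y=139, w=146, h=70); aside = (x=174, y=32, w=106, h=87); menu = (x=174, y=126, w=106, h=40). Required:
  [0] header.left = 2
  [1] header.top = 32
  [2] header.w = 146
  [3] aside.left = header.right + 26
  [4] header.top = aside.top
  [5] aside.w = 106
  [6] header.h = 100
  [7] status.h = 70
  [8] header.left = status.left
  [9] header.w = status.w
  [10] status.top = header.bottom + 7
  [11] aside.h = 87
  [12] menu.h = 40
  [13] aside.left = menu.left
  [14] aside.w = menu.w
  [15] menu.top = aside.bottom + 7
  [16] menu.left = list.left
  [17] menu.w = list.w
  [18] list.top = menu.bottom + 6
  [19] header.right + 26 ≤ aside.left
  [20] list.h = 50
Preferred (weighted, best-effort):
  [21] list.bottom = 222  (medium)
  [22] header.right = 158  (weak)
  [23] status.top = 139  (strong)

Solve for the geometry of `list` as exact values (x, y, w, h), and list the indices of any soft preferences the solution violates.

1. list.x = 174  [menu.left = list.left]
2. list.w = 106  [menu.w = list.w]
3. list.y = 172  [list.top = menu.bottom + 6]
4. list.h = 50  [list.h = 50]

list = (x=174, y=172, w=106, h=50)
violated soft preferences: 22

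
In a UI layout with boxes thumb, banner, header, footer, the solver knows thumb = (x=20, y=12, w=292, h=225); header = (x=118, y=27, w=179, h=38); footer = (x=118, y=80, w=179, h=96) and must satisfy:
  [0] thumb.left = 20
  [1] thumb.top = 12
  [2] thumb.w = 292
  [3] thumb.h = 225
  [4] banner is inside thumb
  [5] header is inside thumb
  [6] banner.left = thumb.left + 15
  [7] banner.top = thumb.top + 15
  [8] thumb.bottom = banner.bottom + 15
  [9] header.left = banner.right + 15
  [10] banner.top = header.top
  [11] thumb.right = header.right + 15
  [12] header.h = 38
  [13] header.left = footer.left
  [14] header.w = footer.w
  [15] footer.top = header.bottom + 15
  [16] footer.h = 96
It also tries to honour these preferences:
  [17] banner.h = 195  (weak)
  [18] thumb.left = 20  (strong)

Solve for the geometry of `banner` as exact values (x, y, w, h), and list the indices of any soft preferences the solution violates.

1. banner.x = 35  [banner.left = thumb.left + 15]
2. banner.y = 27  [banner.top = thumb.top + 15]
3. banner.h = 195  [thumb.bottom = banner.bottom + 15]
4. banner.w = 68  [header.left = banner.right + 15]

banner = (x=35, y=27, w=68, h=195)
violated soft preferences: none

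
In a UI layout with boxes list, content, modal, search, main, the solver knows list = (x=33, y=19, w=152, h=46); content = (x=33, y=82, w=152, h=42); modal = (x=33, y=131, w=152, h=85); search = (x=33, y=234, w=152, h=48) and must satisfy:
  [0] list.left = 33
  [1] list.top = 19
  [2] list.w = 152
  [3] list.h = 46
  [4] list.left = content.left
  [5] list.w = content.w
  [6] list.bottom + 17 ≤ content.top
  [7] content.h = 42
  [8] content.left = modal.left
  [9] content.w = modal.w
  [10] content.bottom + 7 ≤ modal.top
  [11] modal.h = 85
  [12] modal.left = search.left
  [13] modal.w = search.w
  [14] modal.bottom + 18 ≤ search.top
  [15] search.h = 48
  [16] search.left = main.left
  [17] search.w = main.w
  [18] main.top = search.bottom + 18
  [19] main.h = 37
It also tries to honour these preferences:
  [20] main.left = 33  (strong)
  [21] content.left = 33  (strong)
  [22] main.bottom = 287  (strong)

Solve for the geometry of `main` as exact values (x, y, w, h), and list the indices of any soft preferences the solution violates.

main = (x=33, y=300, w=152, h=37)
violated soft preferences: 22

1. main.x = 33  [search.left = main.left]
2. main.w = 152  [search.w = main.w]
3. main.y = 300  [main.top = search.bottom + 18]
4. main.h = 37  [main.h = 37]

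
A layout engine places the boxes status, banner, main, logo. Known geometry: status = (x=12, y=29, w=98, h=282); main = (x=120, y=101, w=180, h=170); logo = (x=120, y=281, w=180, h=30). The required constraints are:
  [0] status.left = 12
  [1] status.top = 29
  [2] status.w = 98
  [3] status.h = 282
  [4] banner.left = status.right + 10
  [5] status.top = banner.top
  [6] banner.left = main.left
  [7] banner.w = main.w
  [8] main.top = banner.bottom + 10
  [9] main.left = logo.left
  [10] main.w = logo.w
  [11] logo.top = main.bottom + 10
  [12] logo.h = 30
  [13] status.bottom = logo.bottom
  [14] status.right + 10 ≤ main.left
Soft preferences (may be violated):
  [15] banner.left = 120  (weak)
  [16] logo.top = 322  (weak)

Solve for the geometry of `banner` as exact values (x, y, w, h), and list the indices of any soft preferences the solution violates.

banner = (x=120, y=29, w=180, h=62)
violated soft preferences: 16

1. banner.x = 120  [banner.left = status.right + 10]
2. banner.y = 29  [status.top = banner.top]
3. banner.w = 180  [banner.w = main.w]
4. banner.h = 62  [main.top = banner.bottom + 10]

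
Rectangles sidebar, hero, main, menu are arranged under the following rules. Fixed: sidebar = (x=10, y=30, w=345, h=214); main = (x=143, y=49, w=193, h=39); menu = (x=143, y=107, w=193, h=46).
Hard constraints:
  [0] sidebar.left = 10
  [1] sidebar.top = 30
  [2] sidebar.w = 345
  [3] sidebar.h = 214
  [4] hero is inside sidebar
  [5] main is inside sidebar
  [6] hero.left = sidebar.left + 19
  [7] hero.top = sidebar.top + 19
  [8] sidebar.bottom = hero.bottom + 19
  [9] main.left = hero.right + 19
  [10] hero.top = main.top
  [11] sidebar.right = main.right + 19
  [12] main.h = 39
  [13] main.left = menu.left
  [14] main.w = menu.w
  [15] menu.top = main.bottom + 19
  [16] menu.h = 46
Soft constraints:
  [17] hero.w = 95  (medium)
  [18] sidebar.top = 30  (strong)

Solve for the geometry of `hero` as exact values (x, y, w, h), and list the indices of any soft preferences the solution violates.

1. hero.x = 29  [hero.left = sidebar.left + 19]
2. hero.y = 49  [hero.top = sidebar.top + 19]
3. hero.h = 176  [sidebar.bottom = hero.bottom + 19]
4. hero.w = 95  [main.left = hero.right + 19]

hero = (x=29, y=49, w=95, h=176)
violated soft preferences: none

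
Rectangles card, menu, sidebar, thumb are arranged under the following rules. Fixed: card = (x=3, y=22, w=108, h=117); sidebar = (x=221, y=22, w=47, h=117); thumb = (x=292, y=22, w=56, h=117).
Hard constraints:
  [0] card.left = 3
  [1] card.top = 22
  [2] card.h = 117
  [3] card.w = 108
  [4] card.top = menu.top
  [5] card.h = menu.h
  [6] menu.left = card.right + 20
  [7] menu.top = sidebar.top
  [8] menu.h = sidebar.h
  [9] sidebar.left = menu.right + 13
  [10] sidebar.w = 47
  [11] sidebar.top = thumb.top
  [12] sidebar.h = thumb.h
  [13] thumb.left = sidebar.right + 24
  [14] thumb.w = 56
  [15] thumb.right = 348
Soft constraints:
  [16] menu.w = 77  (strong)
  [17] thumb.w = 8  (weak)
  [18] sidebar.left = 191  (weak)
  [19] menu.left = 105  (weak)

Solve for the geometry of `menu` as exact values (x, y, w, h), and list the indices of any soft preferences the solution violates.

1. menu.y = 22  [card.top = menu.top]
2. menu.h = 117  [card.h = menu.h]
3. menu.x = 131  [menu.left = card.right + 20]
4. menu.w = 77  [sidebar.left = menu.right + 13]

menu = (x=131, y=22, w=77, h=117)
violated soft preferences: 17, 18, 19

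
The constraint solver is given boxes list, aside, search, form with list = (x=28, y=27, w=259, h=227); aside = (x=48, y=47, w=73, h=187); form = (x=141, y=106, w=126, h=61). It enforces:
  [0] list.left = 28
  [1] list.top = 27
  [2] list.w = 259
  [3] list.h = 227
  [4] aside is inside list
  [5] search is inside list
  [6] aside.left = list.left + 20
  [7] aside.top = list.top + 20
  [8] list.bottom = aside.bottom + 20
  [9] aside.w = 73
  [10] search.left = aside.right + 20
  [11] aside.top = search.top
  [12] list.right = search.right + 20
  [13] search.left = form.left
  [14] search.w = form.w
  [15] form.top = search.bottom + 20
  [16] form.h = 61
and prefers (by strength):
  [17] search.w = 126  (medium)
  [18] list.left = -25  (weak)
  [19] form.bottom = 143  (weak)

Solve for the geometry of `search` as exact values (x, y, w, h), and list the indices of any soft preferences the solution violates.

1. search.x = 141  [search.left = aside.right + 20]
2. search.y = 47  [aside.top = search.top]
3. search.w = 126  [list.right = search.right + 20]
4. search.h = 39  [form.top = search.bottom + 20]

search = (x=141, y=47, w=126, h=39)
violated soft preferences: 18, 19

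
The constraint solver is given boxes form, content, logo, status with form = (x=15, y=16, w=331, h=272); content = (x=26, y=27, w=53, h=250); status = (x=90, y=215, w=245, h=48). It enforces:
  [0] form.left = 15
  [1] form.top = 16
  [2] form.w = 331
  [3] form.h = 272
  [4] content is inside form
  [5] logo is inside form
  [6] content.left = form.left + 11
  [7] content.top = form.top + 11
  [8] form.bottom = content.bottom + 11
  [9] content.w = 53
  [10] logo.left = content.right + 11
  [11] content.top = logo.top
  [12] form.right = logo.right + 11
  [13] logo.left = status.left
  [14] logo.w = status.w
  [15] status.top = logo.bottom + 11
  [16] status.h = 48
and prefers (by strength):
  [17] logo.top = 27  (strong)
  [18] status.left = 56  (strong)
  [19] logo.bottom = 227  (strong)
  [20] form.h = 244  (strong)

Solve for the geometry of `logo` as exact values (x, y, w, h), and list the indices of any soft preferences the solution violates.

logo = (x=90, y=27, w=245, h=177)
violated soft preferences: 18, 19, 20

1. logo.x = 90  [logo.left = content.right + 11]
2. logo.y = 27  [content.top = logo.top]
3. logo.w = 245  [form.right = logo.right + 11]
4. logo.h = 177  [status.top = logo.bottom + 11]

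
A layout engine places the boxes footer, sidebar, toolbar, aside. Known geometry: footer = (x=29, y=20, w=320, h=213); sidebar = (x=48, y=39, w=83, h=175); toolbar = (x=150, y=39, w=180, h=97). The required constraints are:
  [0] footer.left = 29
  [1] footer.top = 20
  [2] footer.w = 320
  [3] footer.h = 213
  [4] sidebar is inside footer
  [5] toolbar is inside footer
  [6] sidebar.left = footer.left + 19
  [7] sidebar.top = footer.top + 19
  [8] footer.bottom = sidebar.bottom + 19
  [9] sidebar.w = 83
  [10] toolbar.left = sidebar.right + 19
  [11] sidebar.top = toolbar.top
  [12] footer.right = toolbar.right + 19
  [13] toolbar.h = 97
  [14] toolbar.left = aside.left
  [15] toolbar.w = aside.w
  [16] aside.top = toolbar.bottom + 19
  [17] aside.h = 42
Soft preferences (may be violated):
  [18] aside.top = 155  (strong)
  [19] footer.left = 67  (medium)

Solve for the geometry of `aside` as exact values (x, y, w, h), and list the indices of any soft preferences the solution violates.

1. aside.x = 150  [toolbar.left = aside.left]
2. aside.w = 180  [toolbar.w = aside.w]
3. aside.y = 155  [aside.top = toolbar.bottom + 19]
4. aside.h = 42  [aside.h = 42]

aside = (x=150, y=155, w=180, h=42)
violated soft preferences: 19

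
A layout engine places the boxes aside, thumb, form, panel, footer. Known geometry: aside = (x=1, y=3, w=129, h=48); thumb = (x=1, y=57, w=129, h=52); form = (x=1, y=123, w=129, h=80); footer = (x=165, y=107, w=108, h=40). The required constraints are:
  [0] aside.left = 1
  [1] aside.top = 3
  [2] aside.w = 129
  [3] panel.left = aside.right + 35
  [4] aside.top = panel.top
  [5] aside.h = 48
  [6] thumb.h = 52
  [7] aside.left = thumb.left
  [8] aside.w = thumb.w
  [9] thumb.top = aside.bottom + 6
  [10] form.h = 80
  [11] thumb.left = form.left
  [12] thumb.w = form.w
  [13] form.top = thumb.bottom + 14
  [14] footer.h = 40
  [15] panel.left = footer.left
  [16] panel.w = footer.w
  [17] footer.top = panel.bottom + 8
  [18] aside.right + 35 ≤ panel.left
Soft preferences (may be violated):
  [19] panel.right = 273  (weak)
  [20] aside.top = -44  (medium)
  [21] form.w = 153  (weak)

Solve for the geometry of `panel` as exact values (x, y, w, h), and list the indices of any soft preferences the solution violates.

panel = (x=165, y=3, w=108, h=96)
violated soft preferences: 20, 21

1. panel.x = 165  [panel.left = aside.right + 35]
2. panel.y = 3  [aside.top = panel.top]
3. panel.w = 108  [panel.w = footer.w]
4. panel.h = 96  [footer.top = panel.bottom + 8]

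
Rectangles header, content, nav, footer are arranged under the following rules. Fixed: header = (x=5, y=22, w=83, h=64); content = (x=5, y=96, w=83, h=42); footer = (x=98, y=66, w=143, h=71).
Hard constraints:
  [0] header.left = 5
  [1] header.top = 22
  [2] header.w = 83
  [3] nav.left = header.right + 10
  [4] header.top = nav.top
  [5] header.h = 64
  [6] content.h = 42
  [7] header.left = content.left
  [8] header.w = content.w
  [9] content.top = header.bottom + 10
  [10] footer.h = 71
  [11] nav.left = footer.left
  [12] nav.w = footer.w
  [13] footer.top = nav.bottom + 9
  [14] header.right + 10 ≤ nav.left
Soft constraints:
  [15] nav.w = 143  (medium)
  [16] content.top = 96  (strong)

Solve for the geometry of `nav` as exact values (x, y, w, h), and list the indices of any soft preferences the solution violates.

1. nav.x = 98  [nav.left = header.right + 10]
2. nav.y = 22  [header.top = nav.top]
3. nav.w = 143  [nav.w = footer.w]
4. nav.h = 35  [footer.top = nav.bottom + 9]

nav = (x=98, y=22, w=143, h=35)
violated soft preferences: none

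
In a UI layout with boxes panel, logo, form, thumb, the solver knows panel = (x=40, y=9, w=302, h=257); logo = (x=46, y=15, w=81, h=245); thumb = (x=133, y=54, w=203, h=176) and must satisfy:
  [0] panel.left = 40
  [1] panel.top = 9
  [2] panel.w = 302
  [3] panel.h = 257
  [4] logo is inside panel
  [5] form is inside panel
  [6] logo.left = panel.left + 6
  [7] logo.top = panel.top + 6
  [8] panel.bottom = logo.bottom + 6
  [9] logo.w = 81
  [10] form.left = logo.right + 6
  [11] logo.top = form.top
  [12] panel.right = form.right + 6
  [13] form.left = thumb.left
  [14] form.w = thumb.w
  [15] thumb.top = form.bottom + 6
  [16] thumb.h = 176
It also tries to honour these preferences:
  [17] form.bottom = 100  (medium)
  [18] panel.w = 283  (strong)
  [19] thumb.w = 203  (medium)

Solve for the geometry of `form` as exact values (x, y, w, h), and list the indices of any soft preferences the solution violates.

1. form.x = 133  [form.left = logo.right + 6]
2. form.y = 15  [logo.top = form.top]
3. form.w = 203  [panel.right = form.right + 6]
4. form.h = 33  [thumb.top = form.bottom + 6]

form = (x=133, y=15, w=203, h=33)
violated soft preferences: 17, 18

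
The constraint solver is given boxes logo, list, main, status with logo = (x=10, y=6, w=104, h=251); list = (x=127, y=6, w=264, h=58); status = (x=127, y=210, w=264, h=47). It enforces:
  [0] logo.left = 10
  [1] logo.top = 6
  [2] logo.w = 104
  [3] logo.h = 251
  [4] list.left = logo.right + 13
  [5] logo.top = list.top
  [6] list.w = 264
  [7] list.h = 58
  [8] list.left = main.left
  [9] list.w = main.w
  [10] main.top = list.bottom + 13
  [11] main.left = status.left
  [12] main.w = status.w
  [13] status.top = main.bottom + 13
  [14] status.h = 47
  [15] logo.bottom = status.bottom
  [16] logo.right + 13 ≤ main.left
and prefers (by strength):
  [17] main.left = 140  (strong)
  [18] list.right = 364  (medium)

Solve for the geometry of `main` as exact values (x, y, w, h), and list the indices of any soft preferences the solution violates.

main = (x=127, y=77, w=264, h=120)
violated soft preferences: 17, 18

1. main.x = 127  [list.left = main.left]
2. main.w = 264  [list.w = main.w]
3. main.y = 77  [main.top = list.bottom + 13]
4. main.h = 120  [status.top = main.bottom + 13]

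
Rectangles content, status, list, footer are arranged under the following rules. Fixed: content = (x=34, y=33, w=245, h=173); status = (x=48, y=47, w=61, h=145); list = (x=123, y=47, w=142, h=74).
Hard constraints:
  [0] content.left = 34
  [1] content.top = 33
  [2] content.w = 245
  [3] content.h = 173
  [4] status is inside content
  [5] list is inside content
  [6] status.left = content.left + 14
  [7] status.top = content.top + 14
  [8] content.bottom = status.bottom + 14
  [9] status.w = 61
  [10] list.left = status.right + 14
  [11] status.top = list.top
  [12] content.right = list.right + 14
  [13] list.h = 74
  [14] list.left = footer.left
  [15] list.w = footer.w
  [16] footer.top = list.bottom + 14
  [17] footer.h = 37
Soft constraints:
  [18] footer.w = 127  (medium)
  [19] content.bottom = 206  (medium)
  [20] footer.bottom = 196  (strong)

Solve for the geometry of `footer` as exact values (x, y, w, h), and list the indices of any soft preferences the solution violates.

1. footer.x = 123  [list.left = footer.left]
2. footer.w = 142  [list.w = footer.w]
3. footer.y = 135  [footer.top = list.bottom + 14]
4. footer.h = 37  [footer.h = 37]

footer = (x=123, y=135, w=142, h=37)
violated soft preferences: 18, 20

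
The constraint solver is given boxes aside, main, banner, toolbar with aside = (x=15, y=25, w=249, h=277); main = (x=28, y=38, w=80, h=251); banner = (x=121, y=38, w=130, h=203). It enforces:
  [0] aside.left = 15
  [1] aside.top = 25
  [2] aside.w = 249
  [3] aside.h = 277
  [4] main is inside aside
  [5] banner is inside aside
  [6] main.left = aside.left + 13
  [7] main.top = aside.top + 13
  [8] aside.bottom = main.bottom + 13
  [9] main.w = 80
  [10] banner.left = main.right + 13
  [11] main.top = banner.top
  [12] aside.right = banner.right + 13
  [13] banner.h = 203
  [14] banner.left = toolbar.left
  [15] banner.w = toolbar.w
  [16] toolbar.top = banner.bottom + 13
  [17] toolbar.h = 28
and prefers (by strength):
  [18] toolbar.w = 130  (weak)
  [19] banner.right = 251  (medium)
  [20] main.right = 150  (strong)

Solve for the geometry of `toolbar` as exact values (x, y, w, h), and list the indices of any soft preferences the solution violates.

1. toolbar.x = 121  [banner.left = toolbar.left]
2. toolbar.w = 130  [banner.w = toolbar.w]
3. toolbar.y = 254  [toolbar.top = banner.bottom + 13]
4. toolbar.h = 28  [toolbar.h = 28]

toolbar = (x=121, y=254, w=130, h=28)
violated soft preferences: 20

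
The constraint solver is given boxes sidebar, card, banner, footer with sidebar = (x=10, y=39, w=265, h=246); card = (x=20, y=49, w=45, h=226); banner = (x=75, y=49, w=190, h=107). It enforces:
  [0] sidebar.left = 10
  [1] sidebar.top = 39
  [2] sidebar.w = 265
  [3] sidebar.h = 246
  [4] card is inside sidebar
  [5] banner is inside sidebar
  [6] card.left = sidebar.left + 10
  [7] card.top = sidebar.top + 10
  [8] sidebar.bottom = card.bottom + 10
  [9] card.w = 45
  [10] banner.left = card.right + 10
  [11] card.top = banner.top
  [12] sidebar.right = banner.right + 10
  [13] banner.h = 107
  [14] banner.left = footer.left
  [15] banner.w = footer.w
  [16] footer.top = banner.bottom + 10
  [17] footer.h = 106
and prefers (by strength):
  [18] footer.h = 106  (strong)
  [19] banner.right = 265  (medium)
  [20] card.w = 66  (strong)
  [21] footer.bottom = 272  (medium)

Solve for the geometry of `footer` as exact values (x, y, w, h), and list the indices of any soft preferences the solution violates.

footer = (x=75, y=166, w=190, h=106)
violated soft preferences: 20

1. footer.x = 75  [banner.left = footer.left]
2. footer.w = 190  [banner.w = footer.w]
3. footer.y = 166  [footer.top = banner.bottom + 10]
4. footer.h = 106  [footer.h = 106]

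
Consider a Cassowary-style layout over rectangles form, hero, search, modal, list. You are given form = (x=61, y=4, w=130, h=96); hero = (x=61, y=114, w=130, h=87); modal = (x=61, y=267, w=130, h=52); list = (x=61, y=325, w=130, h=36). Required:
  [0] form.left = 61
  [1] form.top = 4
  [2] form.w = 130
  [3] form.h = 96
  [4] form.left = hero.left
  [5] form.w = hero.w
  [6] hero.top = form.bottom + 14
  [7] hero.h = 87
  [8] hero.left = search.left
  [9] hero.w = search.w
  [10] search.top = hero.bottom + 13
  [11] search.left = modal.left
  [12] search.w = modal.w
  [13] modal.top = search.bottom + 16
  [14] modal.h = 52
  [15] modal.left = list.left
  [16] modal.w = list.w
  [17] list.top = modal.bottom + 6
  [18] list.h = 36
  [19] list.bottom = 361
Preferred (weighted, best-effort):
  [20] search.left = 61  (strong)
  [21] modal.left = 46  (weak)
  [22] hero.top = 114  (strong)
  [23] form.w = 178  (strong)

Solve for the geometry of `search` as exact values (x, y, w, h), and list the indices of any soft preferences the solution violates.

1. search.x = 61  [hero.left = search.left]
2. search.w = 130  [hero.w = search.w]
3. search.y = 214  [search.top = hero.bottom + 13]
4. search.h = 37  [modal.top = search.bottom + 16]

search = (x=61, y=214, w=130, h=37)
violated soft preferences: 21, 23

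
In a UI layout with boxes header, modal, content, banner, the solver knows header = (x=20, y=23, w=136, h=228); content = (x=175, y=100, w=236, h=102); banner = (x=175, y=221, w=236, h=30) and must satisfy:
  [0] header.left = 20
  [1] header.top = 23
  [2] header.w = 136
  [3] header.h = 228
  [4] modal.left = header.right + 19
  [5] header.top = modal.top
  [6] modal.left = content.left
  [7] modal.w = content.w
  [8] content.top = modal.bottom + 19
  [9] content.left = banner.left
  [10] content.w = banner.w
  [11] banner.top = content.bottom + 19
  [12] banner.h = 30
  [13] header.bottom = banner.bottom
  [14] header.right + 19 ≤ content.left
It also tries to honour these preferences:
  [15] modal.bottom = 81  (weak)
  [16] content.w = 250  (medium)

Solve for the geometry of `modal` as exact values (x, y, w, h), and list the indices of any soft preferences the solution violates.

modal = (x=175, y=23, w=236, h=58)
violated soft preferences: 16

1. modal.x = 175  [modal.left = header.right + 19]
2. modal.y = 23  [header.top = modal.top]
3. modal.w = 236  [modal.w = content.w]
4. modal.h = 58  [content.top = modal.bottom + 19]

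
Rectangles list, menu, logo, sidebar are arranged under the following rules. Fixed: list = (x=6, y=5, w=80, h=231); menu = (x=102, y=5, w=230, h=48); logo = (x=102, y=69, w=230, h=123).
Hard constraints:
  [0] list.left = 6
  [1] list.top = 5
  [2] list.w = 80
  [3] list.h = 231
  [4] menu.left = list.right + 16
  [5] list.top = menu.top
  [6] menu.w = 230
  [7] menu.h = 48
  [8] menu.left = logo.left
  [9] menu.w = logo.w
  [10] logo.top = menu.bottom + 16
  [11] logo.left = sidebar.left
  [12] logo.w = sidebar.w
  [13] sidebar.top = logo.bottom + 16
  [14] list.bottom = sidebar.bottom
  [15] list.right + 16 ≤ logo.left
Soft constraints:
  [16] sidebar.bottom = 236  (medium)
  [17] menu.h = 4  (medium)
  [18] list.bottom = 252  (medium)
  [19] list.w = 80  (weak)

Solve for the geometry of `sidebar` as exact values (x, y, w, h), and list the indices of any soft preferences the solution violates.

sidebar = (x=102, y=208, w=230, h=28)
violated soft preferences: 17, 18

1. sidebar.x = 102  [logo.left = sidebar.left]
2. sidebar.w = 230  [logo.w = sidebar.w]
3. sidebar.y = 208  [sidebar.top = logo.bottom + 16]
4. sidebar.h = 28  [list.bottom = sidebar.bottom]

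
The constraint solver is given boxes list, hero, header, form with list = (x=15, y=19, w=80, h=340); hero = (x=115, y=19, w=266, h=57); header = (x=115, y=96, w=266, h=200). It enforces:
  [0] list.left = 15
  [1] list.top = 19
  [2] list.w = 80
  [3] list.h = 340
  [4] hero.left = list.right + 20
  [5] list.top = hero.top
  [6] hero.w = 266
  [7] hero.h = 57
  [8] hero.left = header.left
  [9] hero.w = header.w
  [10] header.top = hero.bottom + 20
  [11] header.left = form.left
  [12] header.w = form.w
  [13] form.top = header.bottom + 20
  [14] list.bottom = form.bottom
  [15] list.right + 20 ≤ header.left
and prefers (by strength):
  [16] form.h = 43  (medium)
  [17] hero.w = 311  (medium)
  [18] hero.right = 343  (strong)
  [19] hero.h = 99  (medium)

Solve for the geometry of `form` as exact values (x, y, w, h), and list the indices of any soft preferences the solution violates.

1. form.x = 115  [header.left = form.left]
2. form.w = 266  [header.w = form.w]
3. form.y = 316  [form.top = header.bottom + 20]
4. form.h = 43  [list.bottom = form.bottom]

form = (x=115, y=316, w=266, h=43)
violated soft preferences: 17, 18, 19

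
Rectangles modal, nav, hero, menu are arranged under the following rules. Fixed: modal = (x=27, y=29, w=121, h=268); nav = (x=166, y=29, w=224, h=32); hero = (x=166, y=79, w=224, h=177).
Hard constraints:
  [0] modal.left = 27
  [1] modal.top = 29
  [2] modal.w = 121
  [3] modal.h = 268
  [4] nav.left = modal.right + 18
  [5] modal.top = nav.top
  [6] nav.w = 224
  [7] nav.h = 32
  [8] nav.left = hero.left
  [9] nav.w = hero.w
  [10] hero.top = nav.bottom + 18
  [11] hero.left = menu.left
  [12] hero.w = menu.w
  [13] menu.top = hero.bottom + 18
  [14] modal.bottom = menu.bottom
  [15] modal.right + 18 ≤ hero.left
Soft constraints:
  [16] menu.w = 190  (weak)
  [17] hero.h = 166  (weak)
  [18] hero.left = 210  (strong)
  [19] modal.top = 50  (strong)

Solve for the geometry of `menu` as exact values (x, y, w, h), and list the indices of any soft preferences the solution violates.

1. menu.x = 166  [hero.left = menu.left]
2. menu.w = 224  [hero.w = menu.w]
3. menu.y = 274  [menu.top = hero.bottom + 18]
4. menu.h = 23  [modal.bottom = menu.bottom]

menu = (x=166, y=274, w=224, h=23)
violated soft preferences: 16, 17, 18, 19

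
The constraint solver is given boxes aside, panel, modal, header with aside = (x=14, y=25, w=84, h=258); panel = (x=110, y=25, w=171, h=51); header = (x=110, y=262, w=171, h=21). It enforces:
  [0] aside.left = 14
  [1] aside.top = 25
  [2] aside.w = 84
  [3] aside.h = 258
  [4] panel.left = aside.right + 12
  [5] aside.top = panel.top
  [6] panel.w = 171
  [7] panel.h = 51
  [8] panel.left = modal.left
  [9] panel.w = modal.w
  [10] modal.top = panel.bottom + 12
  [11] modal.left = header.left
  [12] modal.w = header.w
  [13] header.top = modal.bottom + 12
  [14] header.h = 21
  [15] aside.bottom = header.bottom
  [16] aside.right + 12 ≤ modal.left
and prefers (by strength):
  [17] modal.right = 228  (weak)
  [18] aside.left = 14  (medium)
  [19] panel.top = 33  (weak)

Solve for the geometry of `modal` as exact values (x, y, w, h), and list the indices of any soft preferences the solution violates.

1. modal.x = 110  [panel.left = modal.left]
2. modal.w = 171  [panel.w = modal.w]
3. modal.y = 88  [modal.top = panel.bottom + 12]
4. modal.h = 162  [header.top = modal.bottom + 12]

modal = (x=110, y=88, w=171, h=162)
violated soft preferences: 17, 19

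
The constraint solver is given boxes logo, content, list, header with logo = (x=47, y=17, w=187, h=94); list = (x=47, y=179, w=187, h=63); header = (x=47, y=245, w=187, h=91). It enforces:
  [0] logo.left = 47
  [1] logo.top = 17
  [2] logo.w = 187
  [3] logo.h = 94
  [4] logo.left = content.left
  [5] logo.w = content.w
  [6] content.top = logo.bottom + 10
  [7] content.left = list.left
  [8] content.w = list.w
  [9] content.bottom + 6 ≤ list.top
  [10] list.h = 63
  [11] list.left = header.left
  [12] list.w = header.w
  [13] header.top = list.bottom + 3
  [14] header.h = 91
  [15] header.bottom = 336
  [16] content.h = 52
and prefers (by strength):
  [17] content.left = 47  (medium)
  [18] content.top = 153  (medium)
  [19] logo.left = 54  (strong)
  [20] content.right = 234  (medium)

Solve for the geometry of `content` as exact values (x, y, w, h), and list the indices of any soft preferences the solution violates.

content = (x=47, y=121, w=187, h=52)
violated soft preferences: 18, 19

1. content.x = 47  [logo.left = content.left]
2. content.w = 187  [logo.w = content.w]
3. content.y = 121  [content.top = logo.bottom + 10]
4. content.h = 52  [content.h = 52]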